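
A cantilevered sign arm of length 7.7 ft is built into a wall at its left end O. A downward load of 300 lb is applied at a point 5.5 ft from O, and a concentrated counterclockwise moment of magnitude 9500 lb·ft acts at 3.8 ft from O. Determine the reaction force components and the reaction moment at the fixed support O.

O_x = 0, O_y = 300.0 lb, M_O = -7850 lb·ft

ΣF_x = 0: O_x = 0.
ΣF_y = 0: O_y − 300 = 0 → O_y = 300.0 lb.
ΣM about O: M_O − 300·5.5 + 9500 = 0 → M_O = -7850 lb·ft.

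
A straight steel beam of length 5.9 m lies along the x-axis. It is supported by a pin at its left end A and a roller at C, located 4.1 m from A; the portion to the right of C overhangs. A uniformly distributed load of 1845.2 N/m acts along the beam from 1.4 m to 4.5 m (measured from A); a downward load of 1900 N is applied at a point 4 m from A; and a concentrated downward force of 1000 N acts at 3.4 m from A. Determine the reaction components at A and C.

Resultant of the distributed load: 1845.2 × 3.1 = 5720.12 N at 2.95 m from A.
ΣM about A: C_y·4.1 − (1845.2·3.1)·2.95 − 1900·4 − 1000·3.4 = 0 → C_y = 27874.354/4.1 = 6798.62 ≈ 6799 N.
ΣF_y = 0: A_y + 6798.62 − 1845.2·3.1 − 1900 − 1000 = 0 → A_y = 1821 N.
ΣF_x = 0: no horizontal applied forces, so A_x = 0.

A_x = 0, A_y = 1821 N, C_y = 6799 N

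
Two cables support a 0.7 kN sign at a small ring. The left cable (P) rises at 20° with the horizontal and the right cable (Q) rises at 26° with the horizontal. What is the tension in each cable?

T_P = 0.8746 kN, T_Q = 0.9144 kN

ΣF_x = 0: −T_P·cos20° + T_Q·cos26° = 0 → T_Q = 1.0455·T_P.
ΣF_y = 0: T_P·sin20° + T_Q·sin26° = 0.7.
Substitute: T_P·(0.34202 + 1.0455·0.438371) = 0.7 → T_P = 0.874632 ≈ 0.8746 kN.
Then T_Q = 1.0455 × 0.874632 = 0.9144 kN.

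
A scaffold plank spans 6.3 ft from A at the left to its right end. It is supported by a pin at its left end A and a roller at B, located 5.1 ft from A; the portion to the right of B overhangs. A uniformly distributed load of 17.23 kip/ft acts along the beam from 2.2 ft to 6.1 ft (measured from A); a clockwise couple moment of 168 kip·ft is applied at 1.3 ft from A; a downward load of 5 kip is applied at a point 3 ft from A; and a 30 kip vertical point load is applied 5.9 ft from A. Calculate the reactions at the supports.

Resultant of the distributed load: 17.23 × 3.9 = 67.197 kip at 4.15 ft from A.
ΣM about A: B_y·5.1 − (17.23·3.9)·4.15 − 168 − 5·3 − 30·5.9 = 0 → B_y = 638.86755/5.1 = 125.268 ≈ 125.3 kip.
ΣF_y = 0: A_y + 125.268 − 17.23·3.9 − 5 − 30 = 0 → A_y = -23.07 kip.
ΣF_x = 0: no horizontal applied forces, so A_x = 0.

A_x = 0, A_y = -23.07 kip, B_y = 125.3 kip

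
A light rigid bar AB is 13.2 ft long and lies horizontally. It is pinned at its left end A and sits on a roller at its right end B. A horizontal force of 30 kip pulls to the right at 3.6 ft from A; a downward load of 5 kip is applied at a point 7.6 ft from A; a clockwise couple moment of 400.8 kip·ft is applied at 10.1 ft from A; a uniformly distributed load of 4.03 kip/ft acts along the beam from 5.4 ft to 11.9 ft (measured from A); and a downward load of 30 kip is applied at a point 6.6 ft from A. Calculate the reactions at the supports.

A_x = -30.00 kip, A_y = -4.213 kip, B_y = 65.41 kip

Resultant of the distributed load: 4.03 × 6.5 = 26.195 kip at 8.65 ft from A.
ΣM about A: B_y·13.2 − 5·7.6 − 400.8 − (4.03·6.5)·8.65 − 30·6.6 = 0 → B_y = 863.38675/13.2 = 65.4081 ≈ 65.41 kip.
ΣF_y = 0: A_y + 65.4081 − 5 − 4.03·6.5 − 30 = 0 → A_y = -4.213 kip.
ΣF_x = 0: A_x + 30 = 0 → A_x = -30.00 kip.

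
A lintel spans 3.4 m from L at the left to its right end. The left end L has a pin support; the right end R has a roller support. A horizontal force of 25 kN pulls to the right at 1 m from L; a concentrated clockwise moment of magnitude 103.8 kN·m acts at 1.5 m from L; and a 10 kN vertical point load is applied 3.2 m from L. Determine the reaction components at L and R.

Moments about L: R_y·3.4 − 103.8 − 10·3.2 = 0 → R_y = 135.8/3.4 = 39.9412 ≈ 39.94 kN.
ΣF_y = 0: L_y + 39.9412 − 10 = 0 → L_y = -29.94 kN.
ΣF_x = 0: L_x + 25 = 0 → L_x = -25.00 kN.

L_x = -25.00 kN, L_y = -29.94 kN, R_y = 39.94 kN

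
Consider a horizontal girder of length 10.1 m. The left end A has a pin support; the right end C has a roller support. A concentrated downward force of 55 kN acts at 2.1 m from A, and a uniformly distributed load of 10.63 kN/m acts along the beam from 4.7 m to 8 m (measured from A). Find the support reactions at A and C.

Resultant of the distributed load: 10.63 × 3.3 = 35.079 kN at 6.35 m from A.
Taking moments about A: C_y·10.1 − 55·2.1 − (10.63·3.3)·6.35 = 0 → C_y = 338.25165/10.1 = 33.4903 ≈ 33.49 kN.
ΣF_y = 0: A_y + 33.4903 − 55 − 10.63·3.3 = 0 → A_y = 56.59 kN.
ΣF_x = 0: no horizontal applied forces, so A_x = 0.

A_x = 0, A_y = 56.59 kN, C_y = 33.49 kN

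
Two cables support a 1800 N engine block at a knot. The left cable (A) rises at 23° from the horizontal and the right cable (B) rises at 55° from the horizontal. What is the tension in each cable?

T_A = 1056 N, T_B = 1694 N

ΣF_x = 0: −T_A·cos23° + T_B·cos55° = 0 → T_B = 1.60485·T_A.
ΣF_y = 0: T_A·sin23° + T_B·sin55° = 1800.
Substitute: T_A·(0.390731 + 1.60485·0.819152) = 1800 → T_A = 1055.5 ≈ 1056 N.
Then T_B = 1.60485 × 1055.5 = 1694 N.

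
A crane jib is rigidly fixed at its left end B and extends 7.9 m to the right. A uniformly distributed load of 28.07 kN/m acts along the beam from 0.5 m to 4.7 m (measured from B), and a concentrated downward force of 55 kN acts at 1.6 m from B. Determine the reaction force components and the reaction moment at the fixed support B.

B_x = 0, B_y = 172.9 kN, M_B = 394.5 kN·m

Resultant of the distributed load: 28.07 × 4.2 = 117.894 kN at 2.6 m from B.
ΣF_x = 0: B_x = 0.
ΣF_y = 0: B_y − 28.07·4.2 − 55 = 0 → B_y = 172.9 kN.
ΣM about B: M_B − (28.07·4.2)·2.6 − 55·1.6 = 0 → M_B = 394.5 kN·m.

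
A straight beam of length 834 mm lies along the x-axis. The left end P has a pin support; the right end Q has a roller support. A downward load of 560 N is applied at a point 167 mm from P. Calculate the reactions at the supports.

P_x = 0, P_y = 447.9 N, Q_y = 112.1 N

Moments about P: Q_y·834 − 560·167 = 0 → Q_y = 93520/834 = 112.134 ≈ 112.1 N.
ΣF_y = 0: P_y + 112.134 − 560 = 0 → P_y = 447.9 N.
ΣF_x = 0: no horizontal applied forces, so P_x = 0.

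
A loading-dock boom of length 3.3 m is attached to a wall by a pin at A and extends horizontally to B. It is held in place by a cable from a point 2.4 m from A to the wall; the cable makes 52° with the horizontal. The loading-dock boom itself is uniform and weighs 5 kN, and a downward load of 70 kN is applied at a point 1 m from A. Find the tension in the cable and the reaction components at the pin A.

T = 41.38 kN, A_x = 25.47 kN, A_y = 42.40 kN

ΣM about A: T·sin52°·2.4 − 5·1.65 − 70·1 = 0 → T = 78.25/(2.4·0.788011) = 41.3753 ≈ 41.38 kN.
ΣF_x = 0: A_x − T·cos52° = 0 → A_x = 41.3753 × 0.615661 = 25.47 kN.
ΣF_y = 0: A_y + T·sin52° − 5 − 70 = 0 → A_y = 75 − 41.3753 × 0.788011 = 42.40 kN.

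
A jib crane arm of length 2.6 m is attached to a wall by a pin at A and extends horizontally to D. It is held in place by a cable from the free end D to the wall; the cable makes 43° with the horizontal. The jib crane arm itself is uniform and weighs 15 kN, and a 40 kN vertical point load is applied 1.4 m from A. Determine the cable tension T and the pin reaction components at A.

ΣM about A: T·sin43°·2.6 − 15·1.3 − 40·1.4 = 0 → T = 75.5/(2.6·0.681998) = 42.5785 ≈ 42.58 kN.
ΣF_x = 0: A_x − T·cos43° = 0 → A_x = 42.5785 × 0.731354 = 31.14 kN.
ΣF_y = 0: A_y + T·sin43° − 15 − 40 = 0 → A_y = 55 − 42.5785 × 0.681998 = 25.96 kN.

T = 42.58 kN, A_x = 31.14 kN, A_y = 25.96 kN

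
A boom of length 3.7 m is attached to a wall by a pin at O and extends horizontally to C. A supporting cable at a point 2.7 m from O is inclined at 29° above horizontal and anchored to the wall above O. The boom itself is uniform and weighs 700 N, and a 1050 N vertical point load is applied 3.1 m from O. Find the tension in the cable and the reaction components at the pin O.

T = 3476 N, O_x = 3040 N, O_y = 64.81 N

ΣM about O: T·sin29°·2.7 − 700·1.85 − 1050·3.1 = 0 → T = 4550/(2.7·0.48481) = 3475.97 ≈ 3476 N.
ΣF_x = 0: O_x − T·cos29° = 0 → O_x = 3475.97 × 0.87462 = 3040 N.
ΣF_y = 0: O_y + T·sin29° − 700 − 1050 = 0 → O_y = 1750 − 3475.97 × 0.48481 = 64.81 N.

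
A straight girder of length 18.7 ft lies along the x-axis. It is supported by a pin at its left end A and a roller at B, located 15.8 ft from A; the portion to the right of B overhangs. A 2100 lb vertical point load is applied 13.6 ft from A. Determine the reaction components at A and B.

Moments about A: B_y·15.8 − 2100·13.6 = 0 → B_y = 28560/15.8 = 1807.59 ≈ 1808 lb.
ΣF_y = 0: A_y + 1807.59 − 2100 = 0 → A_y = 292.4 lb.
ΣF_x = 0: no horizontal applied forces, so A_x = 0.

A_x = 0, A_y = 292.4 lb, B_y = 1808 lb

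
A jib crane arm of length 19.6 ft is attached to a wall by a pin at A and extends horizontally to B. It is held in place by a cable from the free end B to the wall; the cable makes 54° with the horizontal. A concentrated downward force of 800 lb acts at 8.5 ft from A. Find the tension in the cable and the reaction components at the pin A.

T = 428.8 lb, A_x = 252.1 lb, A_y = 453.1 lb

ΣM about A: T·sin54°·19.6 − 800·8.5 = 0 → T = 6800/(19.6·0.809017) = 428.84 ≈ 428.8 lb.
ΣF_x = 0: A_x − T·cos54° = 0 → A_x = 428.84 × 0.587785 = 252.1 lb.
ΣF_y = 0: A_y + T·sin54° − 800 = 0 → A_y = 800 − 428.84 × 0.809017 = 453.1 lb.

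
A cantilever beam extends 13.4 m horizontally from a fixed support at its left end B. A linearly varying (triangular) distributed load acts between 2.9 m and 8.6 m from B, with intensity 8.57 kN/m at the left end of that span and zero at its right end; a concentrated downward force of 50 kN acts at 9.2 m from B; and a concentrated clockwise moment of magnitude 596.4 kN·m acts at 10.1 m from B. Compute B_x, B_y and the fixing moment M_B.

B_x = 0, B_y = 74.42 kN, M_B = 1174 kN·m

Resultant of the triangular load: ½ × 8.57 × 5.7 = 24.4245 kN, acting at 4.8 m from B (one-third of the span from the peak).
ΣF_x = 0: B_x = 0.
ΣF_y = 0: B_y − ½·8.57·5.7 − 50 = 0 → B_y = 74.42 kN.
ΣM about B: M_B − (½·8.57·5.7)·4.8 − 50·9.2 − 596.4 = 0 → M_B = 1174 kN·m.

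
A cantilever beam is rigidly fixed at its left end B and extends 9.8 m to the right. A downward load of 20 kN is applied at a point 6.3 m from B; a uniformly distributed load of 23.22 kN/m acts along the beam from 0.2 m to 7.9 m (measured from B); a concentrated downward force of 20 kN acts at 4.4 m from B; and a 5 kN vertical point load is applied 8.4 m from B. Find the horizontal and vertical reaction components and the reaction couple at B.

Resultant of the distributed load: 23.22 × 7.7 = 178.794 kN at 4.05 m from B.
ΣF_x = 0: B_x = 0.
ΣF_y = 0: B_y − 20 − 23.22·7.7 − 20 − 5 = 0 → B_y = 223.8 kN.
ΣM about B: M_B − 20·6.3 − (23.22·7.7)·4.05 − 20·4.4 − 5·8.4 = 0 → M_B = 980.1 kN·m.

B_x = 0, B_y = 223.8 kN, M_B = 980.1 kN·m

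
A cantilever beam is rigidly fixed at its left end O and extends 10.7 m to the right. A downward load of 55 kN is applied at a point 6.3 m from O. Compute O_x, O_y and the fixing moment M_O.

O_x = 0, O_y = 55.00 kN, M_O = 346.5 kN·m

ΣF_x = 0: O_x = 0.
ΣF_y = 0: O_y − 55 = 0 → O_y = 55.00 kN.
ΣM about O: M_O − 55·6.3 = 0 → M_O = 346.5 kN·m.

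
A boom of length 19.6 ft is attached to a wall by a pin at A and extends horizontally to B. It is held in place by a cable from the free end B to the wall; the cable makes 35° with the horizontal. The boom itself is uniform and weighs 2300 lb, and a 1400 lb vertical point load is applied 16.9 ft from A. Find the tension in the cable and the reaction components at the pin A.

ΣM about A: T·sin35°·19.6 − 2300·9.8 − 1400·16.9 = 0 → T = 46200/(19.6·0.573576) = 4109.56 ≈ 4110 lb.
ΣF_x = 0: A_x − T·cos35° = 0 → A_x = 4109.56 × 0.819152 = 3366 lb.
ΣF_y = 0: A_y + T·sin35° − 2300 − 1400 = 0 → A_y = 3700 − 4109.56 × 0.573576 = 1343 lb.

T = 4110 lb, A_x = 3366 lb, A_y = 1343 lb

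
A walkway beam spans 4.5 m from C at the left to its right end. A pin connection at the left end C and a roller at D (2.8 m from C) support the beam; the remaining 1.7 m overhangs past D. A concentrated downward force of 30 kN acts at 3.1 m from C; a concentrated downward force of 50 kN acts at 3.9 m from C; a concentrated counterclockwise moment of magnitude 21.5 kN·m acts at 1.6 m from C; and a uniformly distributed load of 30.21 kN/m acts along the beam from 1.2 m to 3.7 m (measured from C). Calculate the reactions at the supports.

Resultant of the distributed load: 30.21 × 2.5 = 75.525 kN at 2.45 m from C.
Moments about C: D_y·2.8 − 30·3.1 − 50·3.9 + 21.5 − (30.21·2.5)·2.45 = 0 → D_y = 451.53625/2.8 = 161.263 ≈ 161.3 kN.
ΣF_y = 0: C_y + 161.263 − 30 − 50 − 30.21·2.5 = 0 → C_y = -5.738 kN.
ΣF_x = 0: no horizontal applied forces, so C_x = 0.

C_x = 0, C_y = -5.738 kN, D_y = 161.3 kN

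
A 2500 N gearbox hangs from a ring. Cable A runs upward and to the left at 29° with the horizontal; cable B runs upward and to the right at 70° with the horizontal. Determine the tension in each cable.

ΣF_x = 0: −T_A·cos29° + T_B·cos70° = 0 → T_B = 2.55722·T_A.
ΣF_y = 0: T_A·sin29° + T_B·sin70° = 2500.
Substitute: T_A·(0.48481 + 2.55722·0.939693) = 2500 → T_A = 865.707 ≈ 865.7 N.
Then T_B = 2.55722 × 865.707 = 2214 N.

T_A = 865.7 N, T_B = 2214 N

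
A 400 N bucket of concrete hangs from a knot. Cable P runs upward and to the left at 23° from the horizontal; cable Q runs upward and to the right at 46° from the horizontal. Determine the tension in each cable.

T_P = 297.6 N, T_Q = 394.4 N

ΣF_x = 0: −T_P·cos23° + T_Q·cos46° = 0 → T_Q = 1.32512·T_P.
ΣF_y = 0: T_P·sin23° + T_Q·sin46° = 400.
Substitute: T_P·(0.390731 + 1.32512·0.71934) = 400 → T_P = 297.632 ≈ 297.6 N.
Then T_Q = 1.32512 × 297.632 = 394.4 N.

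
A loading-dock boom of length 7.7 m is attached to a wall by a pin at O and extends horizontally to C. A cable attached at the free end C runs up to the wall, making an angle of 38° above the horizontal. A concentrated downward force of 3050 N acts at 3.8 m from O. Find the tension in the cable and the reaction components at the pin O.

T = 2445 N, O_x = 1927 N, O_y = 1545 N

ΣM about O: T·sin38°·7.7 − 3050·3.8 = 0 → T = 11590/(7.7·0.615661) = 2444.84 ≈ 2445 N.
ΣF_x = 0: O_x − T·cos38° = 0 → O_x = 2444.84 × 0.788011 = 1927 N.
ΣF_y = 0: O_y + T·sin38° − 3050 = 0 → O_y = 3050 − 2444.84 × 0.615661 = 1545 N.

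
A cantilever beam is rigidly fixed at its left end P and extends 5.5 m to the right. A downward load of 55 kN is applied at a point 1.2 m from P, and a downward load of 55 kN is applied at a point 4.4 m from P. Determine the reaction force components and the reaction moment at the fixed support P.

ΣF_x = 0: P_x = 0.
ΣF_y = 0: P_y − 55 − 55 = 0 → P_y = 110.0 kN.
ΣM about P: M_P − 55·1.2 − 55·4.4 = 0 → M_P = 308.0 kN·m.

P_x = 0, P_y = 110.0 kN, M_P = 308.0 kN·m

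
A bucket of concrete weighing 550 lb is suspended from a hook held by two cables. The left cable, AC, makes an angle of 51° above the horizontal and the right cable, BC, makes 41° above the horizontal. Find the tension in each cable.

T_AC = 415.3 lb, T_BC = 346.3 lb

ΣF_x = 0: −T_AC·cos51° + T_BC·cos41° = 0 → T_BC = 0.833858·T_AC.
ΣF_y = 0: T_AC·sin51° + T_BC·sin41° = 550.
Substitute: T_AC·(0.777146 + 0.833858·0.656059) = 550 → T_AC = 415.343 ≈ 415.3 lb.
Then T_BC = 0.833858 × 415.343 = 346.3 lb.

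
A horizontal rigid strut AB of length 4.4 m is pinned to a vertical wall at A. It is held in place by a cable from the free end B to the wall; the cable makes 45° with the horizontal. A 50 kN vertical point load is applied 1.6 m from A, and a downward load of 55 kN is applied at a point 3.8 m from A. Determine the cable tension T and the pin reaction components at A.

ΣM about A: T·sin45°·4.4 − 50·1.6 − 55·3.8 = 0 → T = 289/(4.4·0.707107) = 92.8881 ≈ 92.89 kN.
ΣF_x = 0: A_x − T·cos45° = 0 → A_x = 92.8881 × 0.707107 = 65.68 kN.
ΣF_y = 0: A_y + T·sin45° − 50 − 55 = 0 → A_y = 105 − 92.8881 × 0.707107 = 39.32 kN.

T = 92.89 kN, A_x = 65.68 kN, A_y = 39.32 kN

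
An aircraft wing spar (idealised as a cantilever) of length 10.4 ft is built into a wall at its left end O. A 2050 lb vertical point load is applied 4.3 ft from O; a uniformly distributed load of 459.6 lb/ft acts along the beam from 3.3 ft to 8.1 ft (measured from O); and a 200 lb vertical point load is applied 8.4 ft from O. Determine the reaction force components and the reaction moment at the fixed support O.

O_x = 0, O_y = 4456 lb, M_O = 23070 lb·ft

Resultant of the distributed load: 459.6 × 4.8 = 2206.08 lb at 5.7 ft from O.
ΣF_x = 0: O_x = 0.
ΣF_y = 0: O_y − 2050 − 459.6·4.8 − 200 = 0 → O_y = 4456 lb.
ΣM about O: M_O − 2050·4.3 − (459.6·4.8)·5.7 − 200·8.4 = 0 → M_O = 23070 lb·ft.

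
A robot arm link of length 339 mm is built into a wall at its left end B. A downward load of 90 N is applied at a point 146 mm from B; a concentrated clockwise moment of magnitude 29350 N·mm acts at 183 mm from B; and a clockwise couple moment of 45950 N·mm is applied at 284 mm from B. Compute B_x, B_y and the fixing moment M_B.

B_x = 0, B_y = 90.00 N, M_B = 88440 N·mm

ΣF_x = 0: B_x = 0.
ΣF_y = 0: B_y − 90 = 0 → B_y = 90.00 N.
ΣM about B: M_B − 90·146 − 29350 − 45950 = 0 → M_B = 88440 N·mm.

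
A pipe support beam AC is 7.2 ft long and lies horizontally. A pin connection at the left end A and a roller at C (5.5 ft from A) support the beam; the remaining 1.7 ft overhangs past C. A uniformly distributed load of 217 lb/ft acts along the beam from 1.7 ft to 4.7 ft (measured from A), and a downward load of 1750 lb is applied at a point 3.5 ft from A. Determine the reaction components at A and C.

A_x = 0, A_y = 908.6 lb, C_y = 1492 lb

Resultant of the distributed load: 217 × 3 = 651 lb at 3.2 ft from A.
Moments about A: C_y·5.5 − (217·3)·3.2 − 1750·3.5 = 0 → C_y = 8208.2/5.5 = 1492.4 ≈ 1492 lb.
ΣF_y = 0: A_y + 1492.4 − 217·3 − 1750 = 0 → A_y = 908.6 lb.
ΣF_x = 0: no horizontal applied forces, so A_x = 0.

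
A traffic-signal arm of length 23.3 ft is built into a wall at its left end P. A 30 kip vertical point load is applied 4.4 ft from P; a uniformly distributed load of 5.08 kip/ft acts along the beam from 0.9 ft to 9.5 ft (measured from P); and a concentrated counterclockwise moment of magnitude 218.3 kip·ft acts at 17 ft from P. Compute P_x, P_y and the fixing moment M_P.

P_x = 0, P_y = 73.69 kip, M_P = 140.9 kip·ft

Resultant of the distributed load: 5.08 × 8.6 = 43.688 kip at 5.2 ft from P.
ΣF_x = 0: P_x = 0.
ΣF_y = 0: P_y − 30 − 5.08·8.6 = 0 → P_y = 73.69 kip.
ΣM about P: M_P − 30·4.4 − (5.08·8.6)·5.2 + 218.3 = 0 → M_P = 140.9 kip·ft.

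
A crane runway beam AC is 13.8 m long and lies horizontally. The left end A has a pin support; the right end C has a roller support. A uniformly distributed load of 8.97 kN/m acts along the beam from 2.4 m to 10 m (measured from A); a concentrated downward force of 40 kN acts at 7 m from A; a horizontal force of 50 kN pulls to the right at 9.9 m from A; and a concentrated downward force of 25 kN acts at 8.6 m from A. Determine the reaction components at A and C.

Resultant of the distributed load: 8.97 × 7.6 = 68.172 kN at 6.2 m from A.
ΣM about A: C_y·13.8 − (8.97·7.6)·6.2 − 40·7 − 25·8.6 = 0 → C_y = 917.6664/13.8 = 66.4976 ≈ 66.50 kN.
ΣF_y = 0: A_y + 66.4976 − 8.97·7.6 − 40 − 25 = 0 → A_y = 66.67 kN.
ΣF_x = 0: A_x + 50 = 0 → A_x = -50.00 kN.

A_x = -50.00 kN, A_y = 66.67 kN, C_y = 66.50 kN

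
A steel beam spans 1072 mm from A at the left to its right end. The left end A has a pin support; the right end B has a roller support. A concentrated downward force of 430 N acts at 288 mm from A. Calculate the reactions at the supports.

A_x = 0, A_y = 314.5 N, B_y = 115.5 N

ΣM about A: B_y·1072 − 430·288 = 0 → B_y = 123840/1072 = 115.522 ≈ 115.5 N.
ΣF_y = 0: A_y + 115.522 − 430 = 0 → A_y = 314.5 N.
ΣF_x = 0: no horizontal applied forces, so A_x = 0.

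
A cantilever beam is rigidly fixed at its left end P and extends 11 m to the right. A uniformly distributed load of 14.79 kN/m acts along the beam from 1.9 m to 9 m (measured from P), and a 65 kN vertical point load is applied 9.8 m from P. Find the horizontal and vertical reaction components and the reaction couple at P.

P_x = 0, P_y = 170.0 kN, M_P = 1209 kN·m

Resultant of the distributed load: 14.79 × 7.1 = 105.009 kN at 5.45 m from P.
ΣF_x = 0: P_x = 0.
ΣF_y = 0: P_y − 14.79·7.1 − 65 = 0 → P_y = 170.0 kN.
ΣM about P: M_P − (14.79·7.1)·5.45 − 65·9.8 = 0 → M_P = 1209 kN·m.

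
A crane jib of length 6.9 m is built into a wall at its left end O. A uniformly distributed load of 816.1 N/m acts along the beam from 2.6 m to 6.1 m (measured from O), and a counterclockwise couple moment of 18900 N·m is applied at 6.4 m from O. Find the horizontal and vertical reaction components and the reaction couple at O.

O_x = 0, O_y = 2856 N, M_O = -6475 N·m

Resultant of the distributed load: 816.1 × 3.5 = 2856.35 N at 4.35 m from O.
ΣF_x = 0: O_x = 0.
ΣF_y = 0: O_y − 816.1·3.5 = 0 → O_y = 2856 N.
ΣM about O: M_O − (816.1·3.5)·4.35 + 18900 = 0 → M_O = -6475 N·m.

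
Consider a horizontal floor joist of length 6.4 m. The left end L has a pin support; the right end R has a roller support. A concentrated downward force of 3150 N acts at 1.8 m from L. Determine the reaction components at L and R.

Moments about L: R_y·6.4 − 3150·1.8 = 0 → R_y = 5670/6.4 = 885.938 ≈ 885.9 N.
ΣF_y = 0: L_y + 885.938 − 3150 = 0 → L_y = 2264 N.
ΣF_x = 0: no horizontal applied forces, so L_x = 0.

L_x = 0, L_y = 2264 N, R_y = 885.9 N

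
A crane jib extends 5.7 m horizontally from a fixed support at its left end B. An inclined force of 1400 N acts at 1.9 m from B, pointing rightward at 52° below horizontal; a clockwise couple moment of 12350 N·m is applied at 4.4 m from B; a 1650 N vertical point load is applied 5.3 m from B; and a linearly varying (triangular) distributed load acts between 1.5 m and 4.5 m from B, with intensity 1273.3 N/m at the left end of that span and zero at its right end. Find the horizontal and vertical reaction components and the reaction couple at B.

Resultant of the triangular load: ½ × 1273.3 × 3 = 1909.95 N, acting at 2.5 m from B (one-third of the span from the peak).
ΣF_x = 0: B_x + 1400·cos52° = 0 → B_x = -861.9 N.
ΣF_y = 0: B_y − 1400·sin52° − 1650 − ½·1273.3·3 = 0 → B_y = 4663 N.
ΣM about B: M_B − 1400·sin52°·1.9 − 12350 − 1650·5.3 − (½·1273.3·3)·2.5 = 0 → M_B = 27970 N·m.

B_x = -861.9 N, B_y = 4663 N, M_B = 27970 N·m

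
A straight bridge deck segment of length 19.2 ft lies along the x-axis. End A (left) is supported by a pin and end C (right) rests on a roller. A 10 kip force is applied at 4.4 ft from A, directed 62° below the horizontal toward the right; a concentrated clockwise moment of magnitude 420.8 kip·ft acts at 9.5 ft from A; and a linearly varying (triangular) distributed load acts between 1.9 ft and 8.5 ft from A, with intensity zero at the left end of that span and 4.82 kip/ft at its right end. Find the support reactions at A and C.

A_x = -4.695 kip, A_y = -4.424 kip, C_y = 29.16 kip

Resultant of the triangular load: ½ × 4.82 × 6.6 = 15.906 kip, acting at 6.3 ft from A (one-third of the span from the peak).
Taking moments about A: C_y·19.2 − 10·sin62°·4.4 − 420.8 − (½·4.82·6.6)·6.3 = 0 → C_y = 559.857/19.2 = 29.1592 ≈ 29.16 kip.
ΣF_y = 0: A_y + 29.1592 − 10·sin62° − ½·4.82·6.6 = 0 → A_y = -4.424 kip.
ΣF_x = 0: A_x + 10·cos62° = 0 → A_x = -4.695 kip.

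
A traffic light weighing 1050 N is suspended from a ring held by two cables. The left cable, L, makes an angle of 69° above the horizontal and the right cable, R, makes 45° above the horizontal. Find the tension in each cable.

T_L = 812.7 N, T_R = 411.9 N

ΣF_x = 0: −T_L·cos69° + T_R·cos45° = 0 → T_R = 0.506809·T_L.
ΣF_y = 0: T_L·sin69° + T_R·sin45° = 1050.
Substitute: T_L·(0.93358 + 0.506809·0.707107) = 1050 → T_L = 812.726 ≈ 812.7 N.
Then T_R = 0.506809 × 812.726 = 411.9 N.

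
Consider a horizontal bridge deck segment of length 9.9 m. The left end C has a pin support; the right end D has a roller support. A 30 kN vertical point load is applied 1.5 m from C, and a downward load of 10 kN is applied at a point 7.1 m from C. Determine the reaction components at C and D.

C_x = 0, C_y = 28.28 kN, D_y = 11.72 kN

ΣM about C: D_y·9.9 − 30·1.5 − 10·7.1 = 0 → D_y = 116/9.9 = 11.7172 ≈ 11.72 kN.
ΣF_y = 0: C_y + 11.7172 − 30 − 10 = 0 → C_y = 28.28 kN.
ΣF_x = 0: no horizontal applied forces, so C_x = 0.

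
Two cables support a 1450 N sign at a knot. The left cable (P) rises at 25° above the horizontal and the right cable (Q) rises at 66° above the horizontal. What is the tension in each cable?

T_P = 589.9 N, T_Q = 1314 N

ΣF_x = 0: −T_P·cos25° + T_Q·cos66° = 0 → T_Q = 2.22824·T_P.
ΣF_y = 0: T_P·sin25° + T_Q·sin66° = 1450.
Substitute: T_P·(0.422618 + 2.22824·0.913545) = 1450 → T_P = 589.859 ≈ 589.9 N.
Then T_Q = 2.22824 × 589.859 = 1314 N.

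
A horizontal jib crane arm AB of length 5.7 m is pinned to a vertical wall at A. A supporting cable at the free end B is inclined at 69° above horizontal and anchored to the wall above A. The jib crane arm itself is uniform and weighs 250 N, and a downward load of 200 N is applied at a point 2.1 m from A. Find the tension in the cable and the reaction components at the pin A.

T = 212.8 N, A_x = 76.27 N, A_y = 251.3 N

ΣM about A: T·sin69°·5.7 − 250·2.85 − 200·2.1 = 0 → T = 1132.5/(5.7·0.93358) = 212.82 ≈ 212.8 N.
ΣF_x = 0: A_x − T·cos69° = 0 → A_x = 212.82 × 0.358368 = 76.27 N.
ΣF_y = 0: A_y + T·sin69° − 250 − 200 = 0 → A_y = 450 − 212.82 × 0.93358 = 251.3 N.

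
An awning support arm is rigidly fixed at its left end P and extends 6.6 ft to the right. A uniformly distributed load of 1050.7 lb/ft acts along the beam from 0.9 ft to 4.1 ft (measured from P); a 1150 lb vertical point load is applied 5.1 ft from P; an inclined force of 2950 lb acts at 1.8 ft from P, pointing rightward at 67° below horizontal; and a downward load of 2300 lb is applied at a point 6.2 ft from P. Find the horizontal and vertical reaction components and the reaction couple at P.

Resultant of the distributed load: 1050.7 × 3.2 = 3362.24 lb at 2.5 ft from P.
ΣF_x = 0: P_x + 2950·cos67° = 0 → P_x = -1153 lb.
ΣF_y = 0: P_y − 1050.7·3.2 − 1150 − 2950·sin67° − 2300 = 0 → P_y = 9528 lb.
ΣM about P: M_P − (1050.7·3.2)·2.5 − 1150·5.1 − 2950·sin67°·1.8 − 2300·6.2 = 0 → M_P = 33420 lb·ft.

P_x = -1153 lb, P_y = 9528 lb, M_P = 33420 lb·ft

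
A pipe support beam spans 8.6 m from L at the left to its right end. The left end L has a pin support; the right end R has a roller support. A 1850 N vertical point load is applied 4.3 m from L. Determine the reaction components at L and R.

Moments about L: R_y·8.6 − 1850·4.3 = 0 → R_y = 7955/8.6 = 925.0 N.
ΣF_y = 0: L_y + 925 − 1850 = 0 → L_y = 925.0 N.
ΣF_x = 0: no horizontal applied forces, so L_x = 0.

L_x = 0, L_y = 925.0 N, R_y = 925.0 N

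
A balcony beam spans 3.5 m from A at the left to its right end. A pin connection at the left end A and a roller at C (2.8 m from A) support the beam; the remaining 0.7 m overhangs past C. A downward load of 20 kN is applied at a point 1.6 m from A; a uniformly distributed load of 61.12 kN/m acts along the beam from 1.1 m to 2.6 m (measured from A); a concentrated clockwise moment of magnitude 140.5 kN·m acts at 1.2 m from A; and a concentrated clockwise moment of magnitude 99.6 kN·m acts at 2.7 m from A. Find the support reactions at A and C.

Resultant of the distributed load: 61.12 × 1.5 = 91.68 kN at 1.85 m from A.
ΣM about A: C_y·2.8 − 20·1.6 − (61.12·1.5)·1.85 − 140.5 − 99.6 = 0 → C_y = 441.708/2.8 = 157.753 ≈ 157.8 kN.
ΣF_y = 0: A_y + 157.753 − 20 − 61.12·1.5 = 0 → A_y = -46.07 kN.
ΣF_x = 0: no horizontal applied forces, so A_x = 0.

A_x = 0, A_y = -46.07 kN, C_y = 157.8 kN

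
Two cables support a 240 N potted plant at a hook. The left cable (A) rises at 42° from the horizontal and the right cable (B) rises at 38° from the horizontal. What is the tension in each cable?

ΣF_x = 0: −T_A·cos42° + T_B·cos38° = 0 → T_B = 0.943064·T_A.
ΣF_y = 0: T_A·sin42° + T_B·sin38° = 240.
Substitute: T_A·(0.669131 + 0.943064·0.615661) = 240 → T_A = 192.04 ≈ 192.0 N.
Then T_B = 0.943064 × 192.04 = 181.1 N.

T_A = 192.0 N, T_B = 181.1 N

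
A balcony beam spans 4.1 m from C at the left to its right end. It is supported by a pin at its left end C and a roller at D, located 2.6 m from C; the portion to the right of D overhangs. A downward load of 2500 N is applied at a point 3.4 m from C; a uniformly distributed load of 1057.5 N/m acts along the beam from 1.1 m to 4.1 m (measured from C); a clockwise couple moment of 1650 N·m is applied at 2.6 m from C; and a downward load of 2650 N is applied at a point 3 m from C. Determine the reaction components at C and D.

C_x = 0, C_y = -1812 N, D_y = 10130 N

Resultant of the distributed load: 1057.5 × 3 = 3172.5 N at 2.6 m from C.
Moments about C: D_y·2.6 − 2500·3.4 − (1057.5·3)·2.6 − 1650 − 2650·3 = 0 → D_y = 26348.5/2.6 = 10134 ≈ 10130 N.
ΣF_y = 0: C_y + 10134 − 2500 − 1057.5·3 − 2650 = 0 → C_y = -1812 N.
ΣF_x = 0: no horizontal applied forces, so C_x = 0.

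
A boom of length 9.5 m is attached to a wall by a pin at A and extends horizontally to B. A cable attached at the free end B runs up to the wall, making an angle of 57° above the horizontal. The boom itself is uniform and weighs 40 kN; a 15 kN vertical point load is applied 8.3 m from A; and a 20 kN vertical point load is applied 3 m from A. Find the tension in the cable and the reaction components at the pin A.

ΣM about A: T·sin57°·9.5 − 40·4.75 − 15·8.3 − 20·3 = 0 → T = 374.5/(9.5·0.838671) = 47.0042 ≈ 47.00 kN.
ΣF_x = 0: A_x − T·cos57° = 0 → A_x = 47.0042 × 0.544639 = 25.60 kN.
ΣF_y = 0: A_y + T·sin57° − 40 − 15 − 20 = 0 → A_y = 75 − 47.0042 × 0.838671 = 35.58 kN.

T = 47.00 kN, A_x = 25.60 kN, A_y = 35.58 kN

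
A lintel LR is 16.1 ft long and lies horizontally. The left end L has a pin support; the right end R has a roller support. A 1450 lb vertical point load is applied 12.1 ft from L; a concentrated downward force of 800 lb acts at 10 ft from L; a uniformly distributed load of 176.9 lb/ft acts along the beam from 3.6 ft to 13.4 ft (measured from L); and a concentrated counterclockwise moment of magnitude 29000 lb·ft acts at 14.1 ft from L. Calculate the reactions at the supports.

Resultant of the distributed load: 176.9 × 9.8 = 1733.62 lb at 8.5 ft from L.
Moments about L: R_y·16.1 − 1450·12.1 − 800·10 − (176.9·9.8)·8.5 + 29000 = 0 → R_y = 11280.77/16.1 = 700.669 ≈ 700.7 lb.
ΣF_y = 0: L_y + 700.669 − 1450 − 800 − 176.9·9.8 = 0 → L_y = 3283 lb.
ΣF_x = 0: no horizontal applied forces, so L_x = 0.

L_x = 0, L_y = 3283 lb, R_y = 700.7 lb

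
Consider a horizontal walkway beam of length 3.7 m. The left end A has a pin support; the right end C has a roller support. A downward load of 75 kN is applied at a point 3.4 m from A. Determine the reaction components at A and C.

A_x = 0, A_y = 6.081 kN, C_y = 68.92 kN

Taking moments about A: C_y·3.7 − 75·3.4 = 0 → C_y = 255/3.7 = 68.9189 ≈ 68.92 kN.
ΣF_y = 0: A_y + 68.9189 − 75 = 0 → A_y = 6.081 kN.
ΣF_x = 0: no horizontal applied forces, so A_x = 0.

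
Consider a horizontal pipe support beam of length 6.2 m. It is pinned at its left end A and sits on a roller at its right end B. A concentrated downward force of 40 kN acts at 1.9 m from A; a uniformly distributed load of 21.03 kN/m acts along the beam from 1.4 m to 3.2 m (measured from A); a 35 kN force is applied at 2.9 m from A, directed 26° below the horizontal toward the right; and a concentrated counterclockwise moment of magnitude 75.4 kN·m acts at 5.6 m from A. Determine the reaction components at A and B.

A_x = -31.46 kN, A_y = 71.88 kN, B_y = 21.32 kN

Resultant of the distributed load: 21.03 × 1.8 = 37.854 kN at 2.3 m from A.
ΣM about A: B_y·6.2 − 40·1.9 − (21.03·1.8)·2.3 − 35·sin26°·2.9 + 75.4 = 0 → B_y = 132.159/6.2 = 21.316 ≈ 21.32 kN.
ΣF_y = 0: A_y + 21.316 − 40 − 21.03·1.8 − 35·sin26° = 0 → A_y = 71.88 kN.
ΣF_x = 0: A_x + 35·cos26° = 0 → A_x = -31.46 kN.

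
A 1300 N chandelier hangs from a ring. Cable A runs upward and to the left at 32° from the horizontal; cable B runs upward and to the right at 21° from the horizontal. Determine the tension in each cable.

ΣF_x = 0: −T_A·cos32° + T_B·cos21° = 0 → T_B = 0.908382·T_A.
ΣF_y = 0: T_A·sin32° + T_B·sin21° = 1300.
Substitute: T_A·(0.529919 + 0.908382·0.358368) = 1300 → T_A = 1519.66 ≈ 1520 N.
Then T_B = 0.908382 × 1519.66 = 1380 N.

T_A = 1520 N, T_B = 1380 N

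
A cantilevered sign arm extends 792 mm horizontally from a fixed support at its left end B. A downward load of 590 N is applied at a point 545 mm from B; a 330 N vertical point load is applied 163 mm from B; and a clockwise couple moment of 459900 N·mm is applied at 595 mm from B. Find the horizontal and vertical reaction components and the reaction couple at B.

B_x = 0, B_y = 920.0 N, M_B = 835200 N·mm

ΣF_x = 0: B_x = 0.
ΣF_y = 0: B_y − 590 − 330 = 0 → B_y = 920.0 N.
ΣM about B: M_B − 590·545 − 330·163 − 459900 = 0 → M_B = 835200 N·mm.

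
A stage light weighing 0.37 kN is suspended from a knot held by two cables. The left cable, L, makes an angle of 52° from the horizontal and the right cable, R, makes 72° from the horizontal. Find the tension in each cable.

T_L = 0.1379 kN, T_R = 0.2748 kN

ΣF_x = 0: −T_L·cos52° + T_R·cos72° = 0 → T_R = 1.99232·T_L.
ΣF_y = 0: T_L·sin52° + T_R·sin72° = 0.37.
Substitute: T_L·(0.788011 + 1.99232·0.951057) = 0.37 → T_L = 0.137915 ≈ 0.1379 kN.
Then T_R = 1.99232 × 0.137915 = 0.2748 kN.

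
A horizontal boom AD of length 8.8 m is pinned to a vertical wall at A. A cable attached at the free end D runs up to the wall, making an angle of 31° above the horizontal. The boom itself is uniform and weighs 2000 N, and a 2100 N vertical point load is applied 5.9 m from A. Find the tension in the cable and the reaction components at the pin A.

ΣM about A: T·sin31°·8.8 − 2000·4.4 − 2100·5.9 = 0 → T = 21190/(8.8·0.515038) = 4675.29 ≈ 4675 N.
ΣF_x = 0: A_x − T·cos31° = 0 → A_x = 4675.29 × 0.857167 = 4008 N.
ΣF_y = 0: A_y + T·sin31° − 2000 − 2100 = 0 → A_y = 4100 − 4675.29 × 0.515038 = 1692 N.

T = 4675 N, A_x = 4008 N, A_y = 1692 N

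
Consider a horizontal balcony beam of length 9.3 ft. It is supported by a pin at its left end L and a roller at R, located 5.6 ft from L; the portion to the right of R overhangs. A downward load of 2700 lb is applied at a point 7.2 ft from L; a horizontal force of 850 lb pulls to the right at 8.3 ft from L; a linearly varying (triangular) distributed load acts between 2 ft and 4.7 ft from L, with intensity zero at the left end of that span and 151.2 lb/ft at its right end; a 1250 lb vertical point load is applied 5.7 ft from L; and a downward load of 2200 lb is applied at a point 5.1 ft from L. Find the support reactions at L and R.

Resultant of the triangular load: ½ × 151.2 × 2.7 = 204.12 lb, acting at 3.8 ft from L (one-third of the span from the peak).
Moments about L: R_y·5.6 − 2700·7.2 − (½·151.2·2.7)·3.8 − 1250·5.7 − 2200·5.1 = 0 → R_y = 38560.656/5.6 = 6885.83 ≈ 6886 lb.
ΣF_y = 0: L_y + 6885.83 − 2700 − ½·151.2·2.7 − 1250 − 2200 = 0 → L_y = -531.7 lb.
ΣF_x = 0: L_x + 850 = 0 → L_x = -850.0 lb.

L_x = -850.0 lb, L_y = -531.7 lb, R_y = 6886 lb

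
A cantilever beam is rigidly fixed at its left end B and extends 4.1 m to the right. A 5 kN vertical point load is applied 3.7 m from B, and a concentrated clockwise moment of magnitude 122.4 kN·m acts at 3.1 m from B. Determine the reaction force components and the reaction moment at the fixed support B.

ΣF_x = 0: B_x = 0.
ΣF_y = 0: B_y − 5 = 0 → B_y = 5.000 kN.
ΣM about B: M_B − 5·3.7 − 122.4 = 0 → M_B = 140.9 kN·m.

B_x = 0, B_y = 5.000 kN, M_B = 140.9 kN·m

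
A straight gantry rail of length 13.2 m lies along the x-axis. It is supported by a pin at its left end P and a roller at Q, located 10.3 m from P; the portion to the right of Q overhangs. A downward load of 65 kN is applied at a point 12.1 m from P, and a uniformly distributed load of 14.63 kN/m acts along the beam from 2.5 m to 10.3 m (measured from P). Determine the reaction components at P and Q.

P_x = 0, P_y = 31.85 kN, Q_y = 147.3 kN

Resultant of the distributed load: 14.63 × 7.8 = 114.114 kN at 6.4 m from P.
Moments about P: Q_y·10.3 − 65·12.1 − (14.63·7.8)·6.4 = 0 → Q_y = 1516.8296/10.3 = 147.265 ≈ 147.3 kN.
ΣF_y = 0: P_y + 147.265 − 65 − 14.63·7.8 = 0 → P_y = 31.85 kN.
ΣF_x = 0: no horizontal applied forces, so P_x = 0.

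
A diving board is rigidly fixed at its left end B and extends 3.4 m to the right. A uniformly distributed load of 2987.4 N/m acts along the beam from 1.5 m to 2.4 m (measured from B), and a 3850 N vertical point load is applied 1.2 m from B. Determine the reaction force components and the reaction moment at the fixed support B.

B_x = 0, B_y = 6539 N, M_B = 9863 N·m

Resultant of the distributed load: 2987.4 × 0.9 = 2688.66 N at 1.95 m from B.
ΣF_x = 0: B_x = 0.
ΣF_y = 0: B_y − 2987.4·0.9 − 3850 = 0 → B_y = 6539 N.
ΣM about B: M_B − (2987.4·0.9)·1.95 − 3850·1.2 = 0 → M_B = 9863 N·m.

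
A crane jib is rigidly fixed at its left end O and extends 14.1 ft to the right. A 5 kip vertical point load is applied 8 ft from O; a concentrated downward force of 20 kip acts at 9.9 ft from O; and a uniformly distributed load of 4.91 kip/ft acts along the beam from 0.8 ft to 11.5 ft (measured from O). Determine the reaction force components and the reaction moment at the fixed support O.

Resultant of the distributed load: 4.91 × 10.7 = 52.537 kip at 6.15 ft from O.
ΣF_x = 0: O_x = 0.
ΣF_y = 0: O_y − 5 − 20 − 4.91·10.7 = 0 → O_y = 77.54 kip.
ΣM about O: M_O − 5·8 − 20·9.9 − (4.91·10.7)·6.15 = 0 → M_O = 561.1 kip·ft.

O_x = 0, O_y = 77.54 kip, M_O = 561.1 kip·ft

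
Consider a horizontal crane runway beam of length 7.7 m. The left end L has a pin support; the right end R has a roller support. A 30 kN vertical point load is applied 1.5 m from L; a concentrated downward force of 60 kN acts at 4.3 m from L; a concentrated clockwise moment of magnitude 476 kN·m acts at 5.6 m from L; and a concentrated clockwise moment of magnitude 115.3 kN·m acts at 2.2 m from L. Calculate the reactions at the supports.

L_x = 0, L_y = -26.14 kN, R_y = 116.1 kN

Taking moments about L: R_y·7.7 − 30·1.5 − 60·4.3 − 476 − 115.3 = 0 → R_y = 894.3/7.7 = 116.143 ≈ 116.1 kN.
ΣF_y = 0: L_y + 116.143 − 30 − 60 = 0 → L_y = -26.14 kN.
ΣF_x = 0: no horizontal applied forces, so L_x = 0.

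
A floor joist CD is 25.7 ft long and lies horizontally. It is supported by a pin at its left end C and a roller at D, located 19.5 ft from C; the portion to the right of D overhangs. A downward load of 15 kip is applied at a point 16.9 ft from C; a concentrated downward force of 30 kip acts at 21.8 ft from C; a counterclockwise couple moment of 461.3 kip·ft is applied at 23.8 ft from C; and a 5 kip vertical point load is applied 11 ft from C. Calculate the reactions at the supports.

C_x = 0, C_y = 24.30 kip, D_y = 25.70 kip

ΣM about C: D_y·19.5 − 15·16.9 − 30·21.8 + 461.3 − 5·11 = 0 → D_y = 501.2/19.5 = 25.7026 ≈ 25.70 kip.
ΣF_y = 0: C_y + 25.7026 − 15 − 30 − 5 = 0 → C_y = 24.30 kip.
ΣF_x = 0: no horizontal applied forces, so C_x = 0.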